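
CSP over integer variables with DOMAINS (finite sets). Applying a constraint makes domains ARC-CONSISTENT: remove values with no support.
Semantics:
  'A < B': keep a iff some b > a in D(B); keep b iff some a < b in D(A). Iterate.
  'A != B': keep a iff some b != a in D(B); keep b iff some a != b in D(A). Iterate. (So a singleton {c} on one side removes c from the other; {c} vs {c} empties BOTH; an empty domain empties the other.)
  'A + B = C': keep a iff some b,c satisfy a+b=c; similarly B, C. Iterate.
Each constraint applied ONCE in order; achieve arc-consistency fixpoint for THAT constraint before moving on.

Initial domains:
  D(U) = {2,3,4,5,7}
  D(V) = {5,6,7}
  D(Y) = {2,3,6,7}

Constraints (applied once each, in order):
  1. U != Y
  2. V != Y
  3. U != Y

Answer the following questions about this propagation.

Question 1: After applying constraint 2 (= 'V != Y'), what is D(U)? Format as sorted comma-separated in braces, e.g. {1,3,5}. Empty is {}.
Constraint 1 (U != Y) on D(U)={2,3,4,5,7} D(Y)={2,3,6,7}: no change
Constraint 2 (V != Y) on D(V)={5,6,7} D(Y)={2,3,6,7}: no change
So after constraint 2: D(U) = {2,3,4,5,7}

Answer: {2,3,4,5,7}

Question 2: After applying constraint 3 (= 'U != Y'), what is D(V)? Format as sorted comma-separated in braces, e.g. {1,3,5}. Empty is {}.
Answer: {5,6,7}

Derivation:
Constraint 1 (U != Y) on D(U)={2,3,4,5,7} D(Y)={2,3,6,7}: no change
Constraint 2 (V != Y) on D(V)={5,6,7} D(Y)={2,3,6,7}: no change
Constraint 3 (U != Y) on D(U)={2,3,4,5,7} D(Y)={2,3,6,7}: no change
So after constraint 3: D(V) = {5,6,7}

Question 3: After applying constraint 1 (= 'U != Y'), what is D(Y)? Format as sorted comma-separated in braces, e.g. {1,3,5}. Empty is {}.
Answer: {2,3,6,7}

Derivation:
Constraint 1 (U != Y) on D(U)={2,3,4,5,7} D(Y)={2,3,6,7}: no change
So after constraint 1: D(Y) = {2,3,6,7}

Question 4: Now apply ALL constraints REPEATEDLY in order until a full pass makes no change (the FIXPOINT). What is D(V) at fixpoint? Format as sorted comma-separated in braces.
Answer: {5,6,7}

Derivation:
pass 0 (initial): D(V)={5,6,7}
pass 1: no change
Fixpoint after 1 passes: D(V) = {5,6,7}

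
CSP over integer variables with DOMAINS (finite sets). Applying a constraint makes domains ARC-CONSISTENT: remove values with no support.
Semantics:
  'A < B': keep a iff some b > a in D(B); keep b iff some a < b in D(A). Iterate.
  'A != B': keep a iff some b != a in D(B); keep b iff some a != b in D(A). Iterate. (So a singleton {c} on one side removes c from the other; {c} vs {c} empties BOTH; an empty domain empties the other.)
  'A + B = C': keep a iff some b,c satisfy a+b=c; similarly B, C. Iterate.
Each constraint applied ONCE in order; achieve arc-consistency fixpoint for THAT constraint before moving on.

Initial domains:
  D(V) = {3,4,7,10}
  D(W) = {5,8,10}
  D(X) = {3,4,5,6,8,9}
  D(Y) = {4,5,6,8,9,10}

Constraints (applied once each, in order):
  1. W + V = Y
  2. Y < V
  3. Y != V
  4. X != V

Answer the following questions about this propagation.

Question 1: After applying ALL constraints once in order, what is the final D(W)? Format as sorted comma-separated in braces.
Answer: {5}

Derivation:
Constraint 1 (W + V = Y) on D(W)={5,8,10} D(V)={3,4,7,10} D(Y)={4,5,6,8,9,10}: W {5,8,10}->{5}; V {3,4,7,10}->{3,4}; Y {4,5,6,8,9,10}->{8,9}
Constraint 2 (Y < V) on D(Y)={8,9} D(V)={3,4}: Y {8,9}->{}; V {3,4}->{}
Constraint 3 (Y != V) on D(Y)={} D(V)={}: no change
Constraint 4 (X != V) on D(X)={3,4,5,6,8,9} D(V)={}: X {3,4,5,6,8,9}->{}
So after all 4 constraints: D(W) = {5}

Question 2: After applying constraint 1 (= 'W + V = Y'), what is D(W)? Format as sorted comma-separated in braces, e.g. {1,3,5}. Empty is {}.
Answer: {5}

Derivation:
Constraint 1 (W + V = Y) on D(W)={5,8,10} D(V)={3,4,7,10} D(Y)={4,5,6,8,9,10}: W {5,8,10}->{5}; V {3,4,7,10}->{3,4}; Y {4,5,6,8,9,10}->{8,9}
So after constraint 1: D(W) = {5}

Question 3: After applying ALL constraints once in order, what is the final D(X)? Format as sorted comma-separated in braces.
Constraint 1 (W + V = Y) on D(W)={5,8,10} D(V)={3,4,7,10} D(Y)={4,5,6,8,9,10}: W {5,8,10}->{5}; V {3,4,7,10}->{3,4}; Y {4,5,6,8,9,10}->{8,9}
Constraint 2 (Y < V) on D(Y)={8,9} D(V)={3,4}: Y {8,9}->{}; V {3,4}->{}
Constraint 3 (Y != V) on D(Y)={} D(V)={}: no change
Constraint 4 (X != V) on D(X)={3,4,5,6,8,9} D(V)={}: X {3,4,5,6,8,9}->{}
So after all 4 constraints: D(X) = {}

Answer: {}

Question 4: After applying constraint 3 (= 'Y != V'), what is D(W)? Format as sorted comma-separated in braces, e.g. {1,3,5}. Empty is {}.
Answer: {5}

Derivation:
Constraint 1 (W + V = Y) on D(W)={5,8,10} D(V)={3,4,7,10} D(Y)={4,5,6,8,9,10}: W {5,8,10}->{5}; V {3,4,7,10}->{3,4}; Y {4,5,6,8,9,10}->{8,9}
Constraint 2 (Y < V) on D(Y)={8,9} D(V)={3,4}: Y {8,9}->{}; V {3,4}->{}
Constraint 3 (Y != V) on D(Y)={} D(V)={}: no change
So after constraint 3: D(W) = {5}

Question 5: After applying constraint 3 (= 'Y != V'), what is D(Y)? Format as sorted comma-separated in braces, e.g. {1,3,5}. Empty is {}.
Constraint 1 (W + V = Y) on D(W)={5,8,10} D(V)={3,4,7,10} D(Y)={4,5,6,8,9,10}: W {5,8,10}->{5}; V {3,4,7,10}->{3,4}; Y {4,5,6,8,9,10}->{8,9}
Constraint 2 (Y < V) on D(Y)={8,9} D(V)={3,4}: Y {8,9}->{}; V {3,4}->{}
Constraint 3 (Y != V) on D(Y)={} D(V)={}: no change
So after constraint 3: D(Y) = {}

Answer: {}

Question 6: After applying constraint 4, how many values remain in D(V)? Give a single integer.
Answer: 0

Derivation:
Constraint 1 (W + V = Y) on D(W)={5,8,10} D(V)={3,4,7,10} D(Y)={4,5,6,8,9,10}: W {5,8,10}->{5}; V {3,4,7,10}->{3,4}; Y {4,5,6,8,9,10}->{8,9}
Constraint 2 (Y < V) on D(Y)={8,9} D(V)={3,4}: Y {8,9}->{}; V {3,4}->{}
Constraint 3 (Y != V) on D(Y)={} D(V)={}: no change
Constraint 4 (X != V) on D(X)={3,4,5,6,8,9} D(V)={}: X {3,4,5,6,8,9}->{}
So after constraint 4: D(V)={}, size = 0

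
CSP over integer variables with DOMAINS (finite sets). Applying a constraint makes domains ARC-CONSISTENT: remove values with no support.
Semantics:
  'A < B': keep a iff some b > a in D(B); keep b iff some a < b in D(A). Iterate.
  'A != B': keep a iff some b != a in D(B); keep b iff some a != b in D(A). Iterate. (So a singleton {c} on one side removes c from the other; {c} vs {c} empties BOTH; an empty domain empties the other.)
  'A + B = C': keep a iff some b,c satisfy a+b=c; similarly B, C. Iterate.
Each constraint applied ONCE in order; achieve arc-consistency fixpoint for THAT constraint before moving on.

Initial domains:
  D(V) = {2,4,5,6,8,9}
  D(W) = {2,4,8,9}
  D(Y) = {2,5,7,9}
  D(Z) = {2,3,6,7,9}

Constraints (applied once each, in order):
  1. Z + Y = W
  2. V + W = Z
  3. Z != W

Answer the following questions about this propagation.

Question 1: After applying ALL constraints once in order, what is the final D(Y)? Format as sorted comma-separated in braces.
Constraint 1 (Z + Y = W) on D(Z)={2,3,6,7,9} D(Y)={2,5,7,9} D(W)={2,4,8,9}: Z {2,3,6,7,9}->{2,3,6,7}; Y {2,5,7,9}->{2,5,7}; W {2,4,8,9}->{4,8,9}
Constraint 2 (V + W = Z) on D(V)={2,4,5,6,8,9} D(W)={4,8,9} D(Z)={2,3,6,7}: V {2,4,5,6,8,9}->{2}; W {4,8,9}->{4}; Z {2,3,6,7}->{6}
Constraint 3 (Z != W) on D(Z)={6} D(W)={4}: no change
So after all 3 constraints: D(Y) = {2,5,7}

Answer: {2,5,7}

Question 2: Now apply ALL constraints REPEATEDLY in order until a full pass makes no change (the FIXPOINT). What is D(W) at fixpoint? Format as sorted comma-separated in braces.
pass 0 (initial): D(W)={2,4,8,9}
pass 1: V {2,4,5,6,8,9}->{2}; W {2,4,8,9}->{4}; Y {2,5,7,9}->{2,5,7}; Z {2,3,6,7,9}->{6}
pass 2: V {2}->{}; W {4}->{}; Y {2,5,7}->{}; Z {6}->{}
pass 3: no change
Fixpoint after 3 passes: D(W) = {}

Answer: {}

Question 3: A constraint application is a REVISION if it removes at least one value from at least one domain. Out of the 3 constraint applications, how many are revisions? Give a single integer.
Answer: 2

Derivation:
Constraint 1 (Z + Y = W) on D(Z)={2,3,6,7,9} D(Y)={2,5,7,9} D(W)={2,4,8,9}: Z {2,3,6,7,9}->{2,3,6,7}; Y {2,5,7,9}->{2,5,7}; W {2,4,8,9}->{4,8,9} => REVISION
Constraint 2 (V + W = Z) on D(V)={2,4,5,6,8,9} D(W)={4,8,9} D(Z)={2,3,6,7}: V {2,4,5,6,8,9}->{2}; W {4,8,9}->{4}; Z {2,3,6,7}->{6} => REVISION
Constraint 3 (Z != W) on D(Z)={6} D(W)={4}: no change => not a revision
Total revisions = 2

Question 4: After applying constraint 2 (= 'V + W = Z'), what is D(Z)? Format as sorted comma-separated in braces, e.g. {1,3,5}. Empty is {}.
Constraint 1 (Z + Y = W) on D(Z)={2,3,6,7,9} D(Y)={2,5,7,9} D(W)={2,4,8,9}: Z {2,3,6,7,9}->{2,3,6,7}; Y {2,5,7,9}->{2,5,7}; W {2,4,8,9}->{4,8,9}
Constraint 2 (V + W = Z) on D(V)={2,4,5,6,8,9} D(W)={4,8,9} D(Z)={2,3,6,7}: V {2,4,5,6,8,9}->{2}; W {4,8,9}->{4}; Z {2,3,6,7}->{6}
So after constraint 2: D(Z) = {6}

Answer: {6}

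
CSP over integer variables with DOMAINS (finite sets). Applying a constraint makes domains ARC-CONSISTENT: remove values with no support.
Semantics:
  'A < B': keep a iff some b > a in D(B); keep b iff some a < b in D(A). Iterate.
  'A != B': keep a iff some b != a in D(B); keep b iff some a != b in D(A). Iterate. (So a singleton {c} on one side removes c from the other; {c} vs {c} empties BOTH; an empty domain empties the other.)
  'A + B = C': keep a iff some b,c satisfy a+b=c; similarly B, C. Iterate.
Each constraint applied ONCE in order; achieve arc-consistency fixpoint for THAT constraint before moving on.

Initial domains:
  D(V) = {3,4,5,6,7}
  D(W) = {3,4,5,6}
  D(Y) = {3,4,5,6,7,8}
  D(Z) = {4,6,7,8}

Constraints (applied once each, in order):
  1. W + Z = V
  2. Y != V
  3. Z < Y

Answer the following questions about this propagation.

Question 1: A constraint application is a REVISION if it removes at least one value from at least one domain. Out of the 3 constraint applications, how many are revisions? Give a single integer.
Constraint 1 (W + Z = V) on D(W)={3,4,5,6} D(Z)={4,6,7,8} D(V)={3,4,5,6,7}: W {3,4,5,6}->{3}; Z {4,6,7,8}->{4}; V {3,4,5,6,7}->{7} => REVISION
Constraint 2 (Y != V) on D(Y)={3,4,5,6,7,8} D(V)={7}: Y {3,4,5,6,7,8}->{3,4,5,6,8} => REVISION
Constraint 3 (Z < Y) on D(Z)={4} D(Y)={3,4,5,6,8}: Y {3,4,5,6,8}->{5,6,8} => REVISION
Total revisions = 3

Answer: 3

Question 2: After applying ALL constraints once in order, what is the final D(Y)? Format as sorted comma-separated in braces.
Answer: {5,6,8}

Derivation:
Constraint 1 (W + Z = V) on D(W)={3,4,5,6} D(Z)={4,6,7,8} D(V)={3,4,5,6,7}: W {3,4,5,6}->{3}; Z {4,6,7,8}->{4}; V {3,4,5,6,7}->{7}
Constraint 2 (Y != V) on D(Y)={3,4,5,6,7,8} D(V)={7}: Y {3,4,5,6,7,8}->{3,4,5,6,8}
Constraint 3 (Z < Y) on D(Z)={4} D(Y)={3,4,5,6,8}: Y {3,4,5,6,8}->{5,6,8}
So after all 3 constraints: D(Y) = {5,6,8}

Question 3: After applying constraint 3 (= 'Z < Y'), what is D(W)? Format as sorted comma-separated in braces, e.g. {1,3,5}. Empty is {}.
Constraint 1 (W + Z = V) on D(W)={3,4,5,6} D(Z)={4,6,7,8} D(V)={3,4,5,6,7}: W {3,4,5,6}->{3}; Z {4,6,7,8}->{4}; V {3,4,5,6,7}->{7}
Constraint 2 (Y != V) on D(Y)={3,4,5,6,7,8} D(V)={7}: Y {3,4,5,6,7,8}->{3,4,5,6,8}
Constraint 3 (Z < Y) on D(Z)={4} D(Y)={3,4,5,6,8}: Y {3,4,5,6,8}->{5,6,8}
So after constraint 3: D(W) = {3}

Answer: {3}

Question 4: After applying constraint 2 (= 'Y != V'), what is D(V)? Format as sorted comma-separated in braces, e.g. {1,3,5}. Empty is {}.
Constraint 1 (W + Z = V) on D(W)={3,4,5,6} D(Z)={4,6,7,8} D(V)={3,4,5,6,7}: W {3,4,5,6}->{3}; Z {4,6,7,8}->{4}; V {3,4,5,6,7}->{7}
Constraint 2 (Y != V) on D(Y)={3,4,5,6,7,8} D(V)={7}: Y {3,4,5,6,7,8}->{3,4,5,6,8}
So after constraint 2: D(V) = {7}

Answer: {7}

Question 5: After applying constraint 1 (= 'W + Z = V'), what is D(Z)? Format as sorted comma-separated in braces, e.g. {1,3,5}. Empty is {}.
Constraint 1 (W + Z = V) on D(W)={3,4,5,6} D(Z)={4,6,7,8} D(V)={3,4,5,6,7}: W {3,4,5,6}->{3}; Z {4,6,7,8}->{4}; V {3,4,5,6,7}->{7}
So after constraint 1: D(Z) = {4}

Answer: {4}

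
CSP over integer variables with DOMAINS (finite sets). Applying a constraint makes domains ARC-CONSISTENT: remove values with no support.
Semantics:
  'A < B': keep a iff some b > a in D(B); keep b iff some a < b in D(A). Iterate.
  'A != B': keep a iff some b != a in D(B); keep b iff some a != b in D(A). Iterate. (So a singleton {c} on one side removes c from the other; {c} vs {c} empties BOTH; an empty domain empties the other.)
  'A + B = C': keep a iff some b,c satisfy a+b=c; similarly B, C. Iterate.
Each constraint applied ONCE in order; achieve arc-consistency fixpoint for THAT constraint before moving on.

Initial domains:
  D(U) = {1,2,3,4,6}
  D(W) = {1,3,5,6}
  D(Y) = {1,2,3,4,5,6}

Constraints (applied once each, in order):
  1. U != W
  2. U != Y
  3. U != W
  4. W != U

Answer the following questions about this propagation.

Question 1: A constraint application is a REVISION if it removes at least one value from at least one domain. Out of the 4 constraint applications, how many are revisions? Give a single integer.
Constraint 1 (U != W) on D(U)={1,2,3,4,6} D(W)={1,3,5,6}: no change => not a revision
Constraint 2 (U != Y) on D(U)={1,2,3,4,6} D(Y)={1,2,3,4,5,6}: no change => not a revision
Constraint 3 (U != W) on D(U)={1,2,3,4,6} D(W)={1,3,5,6}: no change => not a revision
Constraint 4 (W != U) on D(W)={1,3,5,6} D(U)={1,2,3,4,6}: no change => not a revision
Total revisions = 0

Answer: 0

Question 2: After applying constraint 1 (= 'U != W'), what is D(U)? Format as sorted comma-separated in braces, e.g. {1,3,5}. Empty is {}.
Constraint 1 (U != W) on D(U)={1,2,3,4,6} D(W)={1,3,5,6}: no change
So after constraint 1: D(U) = {1,2,3,4,6}

Answer: {1,2,3,4,6}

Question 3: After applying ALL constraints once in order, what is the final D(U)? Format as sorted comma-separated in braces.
Answer: {1,2,3,4,6}

Derivation:
Constraint 1 (U != W) on D(U)={1,2,3,4,6} D(W)={1,3,5,6}: no change
Constraint 2 (U != Y) on D(U)={1,2,3,4,6} D(Y)={1,2,3,4,5,6}: no change
Constraint 3 (U != W) on D(U)={1,2,3,4,6} D(W)={1,3,5,6}: no change
Constraint 4 (W != U) on D(W)={1,3,5,6} D(U)={1,2,3,4,6}: no change
So after all 4 constraints: D(U) = {1,2,3,4,6}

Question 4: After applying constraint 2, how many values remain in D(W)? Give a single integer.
Constraint 1 (U != W) on D(U)={1,2,3,4,6} D(W)={1,3,5,6}: no change
Constraint 2 (U != Y) on D(U)={1,2,3,4,6} D(Y)={1,2,3,4,5,6}: no change
So after constraint 2: D(W)={1,3,5,6}, size = 4

Answer: 4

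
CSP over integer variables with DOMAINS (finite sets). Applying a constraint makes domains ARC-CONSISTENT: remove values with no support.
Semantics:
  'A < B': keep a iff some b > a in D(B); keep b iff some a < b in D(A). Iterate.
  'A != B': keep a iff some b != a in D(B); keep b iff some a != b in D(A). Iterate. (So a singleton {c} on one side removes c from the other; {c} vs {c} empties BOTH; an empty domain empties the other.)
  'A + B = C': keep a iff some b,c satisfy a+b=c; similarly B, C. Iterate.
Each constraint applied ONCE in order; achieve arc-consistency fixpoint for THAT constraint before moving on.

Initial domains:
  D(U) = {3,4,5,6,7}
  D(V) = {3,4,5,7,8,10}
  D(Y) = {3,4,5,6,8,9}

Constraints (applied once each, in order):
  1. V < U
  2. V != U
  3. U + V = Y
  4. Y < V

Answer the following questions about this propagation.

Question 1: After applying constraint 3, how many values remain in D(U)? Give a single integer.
Answer: 3

Derivation:
Constraint 1 (V < U) on D(V)={3,4,5,7,8,10} D(U)={3,4,5,6,7}: V {3,4,5,7,8,10}->{3,4,5}; U {3,4,5,6,7}->{4,5,6,7}
Constraint 2 (V != U) on D(V)={3,4,5} D(U)={4,5,6,7}: no change
Constraint 3 (U + V = Y) on D(U)={4,5,6,7} D(V)={3,4,5} D(Y)={3,4,5,6,8,9}: U {4,5,6,7}->{4,5,6}; Y {3,4,5,6,8,9}->{8,9}
So after constraint 3: D(U)={4,5,6}, size = 3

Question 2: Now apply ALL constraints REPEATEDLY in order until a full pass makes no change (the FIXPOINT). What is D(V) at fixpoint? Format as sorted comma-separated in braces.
Answer: {}

Derivation:
pass 0 (initial): D(V)={3,4,5,7,8,10}
pass 1: U {3,4,5,6,7}->{4,5,6}; V {3,4,5,7,8,10}->{}; Y {3,4,5,6,8,9}->{}
pass 2: U {4,5,6}->{}
pass 3: no change
Fixpoint after 3 passes: D(V) = {}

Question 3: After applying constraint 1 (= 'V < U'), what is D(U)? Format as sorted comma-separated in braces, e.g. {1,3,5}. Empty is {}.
Constraint 1 (V < U) on D(V)={3,4,5,7,8,10} D(U)={3,4,5,6,7}: V {3,4,5,7,8,10}->{3,4,5}; U {3,4,5,6,7}->{4,5,6,7}
So after constraint 1: D(U) = {4,5,6,7}

Answer: {4,5,6,7}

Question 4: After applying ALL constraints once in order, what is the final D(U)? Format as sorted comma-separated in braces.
Constraint 1 (V < U) on D(V)={3,4,5,7,8,10} D(U)={3,4,5,6,7}: V {3,4,5,7,8,10}->{3,4,5}; U {3,4,5,6,7}->{4,5,6,7}
Constraint 2 (V != U) on D(V)={3,4,5} D(U)={4,5,6,7}: no change
Constraint 3 (U + V = Y) on D(U)={4,5,6,7} D(V)={3,4,5} D(Y)={3,4,5,6,8,9}: U {4,5,6,7}->{4,5,6}; Y {3,4,5,6,8,9}->{8,9}
Constraint 4 (Y < V) on D(Y)={8,9} D(V)={3,4,5}: Y {8,9}->{}; V {3,4,5}->{}
So after all 4 constraints: D(U) = {4,5,6}

Answer: {4,5,6}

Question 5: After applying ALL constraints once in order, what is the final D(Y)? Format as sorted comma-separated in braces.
Constraint 1 (V < U) on D(V)={3,4,5,7,8,10} D(U)={3,4,5,6,7}: V {3,4,5,7,8,10}->{3,4,5}; U {3,4,5,6,7}->{4,5,6,7}
Constraint 2 (V != U) on D(V)={3,4,5} D(U)={4,5,6,7}: no change
Constraint 3 (U + V = Y) on D(U)={4,5,6,7} D(V)={3,4,5} D(Y)={3,4,5,6,8,9}: U {4,5,6,7}->{4,5,6}; Y {3,4,5,6,8,9}->{8,9}
Constraint 4 (Y < V) on D(Y)={8,9} D(V)={3,4,5}: Y {8,9}->{}; V {3,4,5}->{}
So after all 4 constraints: D(Y) = {}

Answer: {}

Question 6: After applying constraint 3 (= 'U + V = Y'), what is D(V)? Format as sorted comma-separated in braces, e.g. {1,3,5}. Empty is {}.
Constraint 1 (V < U) on D(V)={3,4,5,7,8,10} D(U)={3,4,5,6,7}: V {3,4,5,7,8,10}->{3,4,5}; U {3,4,5,6,7}->{4,5,6,7}
Constraint 2 (V != U) on D(V)={3,4,5} D(U)={4,5,6,7}: no change
Constraint 3 (U + V = Y) on D(U)={4,5,6,7} D(V)={3,4,5} D(Y)={3,4,5,6,8,9}: U {4,5,6,7}->{4,5,6}; Y {3,4,5,6,8,9}->{8,9}
So after constraint 3: D(V) = {3,4,5}

Answer: {3,4,5}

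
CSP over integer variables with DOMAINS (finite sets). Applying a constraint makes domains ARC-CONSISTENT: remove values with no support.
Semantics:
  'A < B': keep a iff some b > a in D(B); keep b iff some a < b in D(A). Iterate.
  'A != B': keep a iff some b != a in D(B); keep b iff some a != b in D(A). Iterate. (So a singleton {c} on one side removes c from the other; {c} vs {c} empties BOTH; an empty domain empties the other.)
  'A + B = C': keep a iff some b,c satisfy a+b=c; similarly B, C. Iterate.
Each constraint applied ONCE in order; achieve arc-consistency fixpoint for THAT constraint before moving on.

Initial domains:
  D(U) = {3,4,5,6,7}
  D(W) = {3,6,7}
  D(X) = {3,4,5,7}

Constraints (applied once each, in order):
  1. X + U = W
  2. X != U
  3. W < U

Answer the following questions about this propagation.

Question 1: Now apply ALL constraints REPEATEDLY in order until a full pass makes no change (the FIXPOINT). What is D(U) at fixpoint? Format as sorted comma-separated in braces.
Answer: {}

Derivation:
pass 0 (initial): D(U)={3,4,5,6,7}
pass 1: U {3,4,5,6,7}->{}; W {3,6,7}->{}; X {3,4,5,7}->{3,4}
pass 2: X {3,4}->{}
pass 3: no change
Fixpoint after 3 passes: D(U) = {}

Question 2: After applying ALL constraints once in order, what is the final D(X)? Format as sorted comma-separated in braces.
Constraint 1 (X + U = W) on D(X)={3,4,5,7} D(U)={3,4,5,6,7} D(W)={3,6,7}: X {3,4,5,7}->{3,4}; U {3,4,5,6,7}->{3,4}; W {3,6,7}->{6,7}
Constraint 2 (X != U) on D(X)={3,4} D(U)={3,4}: no change
Constraint 3 (W < U) on D(W)={6,7} D(U)={3,4}: W {6,7}->{}; U {3,4}->{}
So after all 3 constraints: D(X) = {3,4}

Answer: {3,4}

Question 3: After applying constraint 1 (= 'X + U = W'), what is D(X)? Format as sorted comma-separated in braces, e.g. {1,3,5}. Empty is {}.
Constraint 1 (X + U = W) on D(X)={3,4,5,7} D(U)={3,4,5,6,7} D(W)={3,6,7}: X {3,4,5,7}->{3,4}; U {3,4,5,6,7}->{3,4}; W {3,6,7}->{6,7}
So after constraint 1: D(X) = {3,4}

Answer: {3,4}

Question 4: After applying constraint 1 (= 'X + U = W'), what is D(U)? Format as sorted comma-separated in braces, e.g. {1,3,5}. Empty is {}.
Constraint 1 (X + U = W) on D(X)={3,4,5,7} D(U)={3,4,5,6,7} D(W)={3,6,7}: X {3,4,5,7}->{3,4}; U {3,4,5,6,7}->{3,4}; W {3,6,7}->{6,7}
So after constraint 1: D(U) = {3,4}

Answer: {3,4}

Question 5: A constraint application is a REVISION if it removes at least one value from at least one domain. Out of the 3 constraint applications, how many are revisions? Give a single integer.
Constraint 1 (X + U = W) on D(X)={3,4,5,7} D(U)={3,4,5,6,7} D(W)={3,6,7}: X {3,4,5,7}->{3,4}; U {3,4,5,6,7}->{3,4}; W {3,6,7}->{6,7} => REVISION
Constraint 2 (X != U) on D(X)={3,4} D(U)={3,4}: no change => not a revision
Constraint 3 (W < U) on D(W)={6,7} D(U)={3,4}: W {6,7}->{}; U {3,4}->{} => REVISION
Total revisions = 2

Answer: 2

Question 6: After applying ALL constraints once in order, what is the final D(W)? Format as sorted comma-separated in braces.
Answer: {}

Derivation:
Constraint 1 (X + U = W) on D(X)={3,4,5,7} D(U)={3,4,5,6,7} D(W)={3,6,7}: X {3,4,5,7}->{3,4}; U {3,4,5,6,7}->{3,4}; W {3,6,7}->{6,7}
Constraint 2 (X != U) on D(X)={3,4} D(U)={3,4}: no change
Constraint 3 (W < U) on D(W)={6,7} D(U)={3,4}: W {6,7}->{}; U {3,4}->{}
So after all 3 constraints: D(W) = {}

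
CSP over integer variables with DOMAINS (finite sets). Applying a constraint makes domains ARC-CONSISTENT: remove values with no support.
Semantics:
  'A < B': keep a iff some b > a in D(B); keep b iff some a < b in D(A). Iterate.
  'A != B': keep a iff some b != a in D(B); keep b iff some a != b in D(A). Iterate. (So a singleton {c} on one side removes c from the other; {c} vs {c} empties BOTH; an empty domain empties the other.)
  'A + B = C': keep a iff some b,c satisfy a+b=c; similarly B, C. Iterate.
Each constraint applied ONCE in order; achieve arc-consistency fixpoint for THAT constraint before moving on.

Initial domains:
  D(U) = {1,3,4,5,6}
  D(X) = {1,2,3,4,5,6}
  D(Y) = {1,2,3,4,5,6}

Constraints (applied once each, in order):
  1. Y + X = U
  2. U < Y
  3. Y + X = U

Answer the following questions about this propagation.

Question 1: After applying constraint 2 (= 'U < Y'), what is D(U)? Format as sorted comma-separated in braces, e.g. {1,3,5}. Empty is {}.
Answer: {3,4}

Derivation:
Constraint 1 (Y + X = U) on D(Y)={1,2,3,4,5,6} D(X)={1,2,3,4,5,6} D(U)={1,3,4,5,6}: Y {1,2,3,4,5,6}->{1,2,3,4,5}; X {1,2,3,4,5,6}->{1,2,3,4,5}; U {1,3,4,5,6}->{3,4,5,6}
Constraint 2 (U < Y) on D(U)={3,4,5,6} D(Y)={1,2,3,4,5}: U {3,4,5,6}->{3,4}; Y {1,2,3,4,5}->{4,5}
So after constraint 2: D(U) = {3,4}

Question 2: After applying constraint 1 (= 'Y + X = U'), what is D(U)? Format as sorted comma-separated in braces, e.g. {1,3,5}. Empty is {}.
Answer: {3,4,5,6}

Derivation:
Constraint 1 (Y + X = U) on D(Y)={1,2,3,4,5,6} D(X)={1,2,3,4,5,6} D(U)={1,3,4,5,6}: Y {1,2,3,4,5,6}->{1,2,3,4,5}; X {1,2,3,4,5,6}->{1,2,3,4,5}; U {1,3,4,5,6}->{3,4,5,6}
So after constraint 1: D(U) = {3,4,5,6}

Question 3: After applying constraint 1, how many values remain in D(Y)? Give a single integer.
Answer: 5

Derivation:
Constraint 1 (Y + X = U) on D(Y)={1,2,3,4,5,6} D(X)={1,2,3,4,5,6} D(U)={1,3,4,5,6}: Y {1,2,3,4,5,6}->{1,2,3,4,5}; X {1,2,3,4,5,6}->{1,2,3,4,5}; U {1,3,4,5,6}->{3,4,5,6}
So after constraint 1: D(Y)={1,2,3,4,5}, size = 5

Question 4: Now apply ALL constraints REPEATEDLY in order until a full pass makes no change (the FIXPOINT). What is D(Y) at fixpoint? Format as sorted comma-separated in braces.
Answer: {}

Derivation:
pass 0 (initial): D(Y)={1,2,3,4,5,6}
pass 1: U {1,3,4,5,6}->{}; X {1,2,3,4,5,6}->{}; Y {1,2,3,4,5,6}->{}
pass 2: no change
Fixpoint after 2 passes: D(Y) = {}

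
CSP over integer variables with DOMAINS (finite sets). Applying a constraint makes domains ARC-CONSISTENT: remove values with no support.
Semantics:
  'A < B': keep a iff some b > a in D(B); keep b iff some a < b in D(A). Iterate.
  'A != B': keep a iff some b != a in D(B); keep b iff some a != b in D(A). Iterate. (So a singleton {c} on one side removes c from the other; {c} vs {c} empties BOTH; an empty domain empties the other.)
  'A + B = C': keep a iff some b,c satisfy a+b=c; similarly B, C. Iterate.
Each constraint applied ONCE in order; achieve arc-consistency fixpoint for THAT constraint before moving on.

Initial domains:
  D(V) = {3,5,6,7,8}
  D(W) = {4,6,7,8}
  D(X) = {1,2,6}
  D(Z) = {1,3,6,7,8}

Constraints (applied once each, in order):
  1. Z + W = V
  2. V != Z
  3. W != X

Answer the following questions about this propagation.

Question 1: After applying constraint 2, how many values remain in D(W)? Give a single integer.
Constraint 1 (Z + W = V) on D(Z)={1,3,6,7,8} D(W)={4,6,7,8} D(V)={3,5,6,7,8}: Z {1,3,6,7,8}->{1,3}; W {4,6,7,8}->{4,6,7}; V {3,5,6,7,8}->{5,7,8}
Constraint 2 (V != Z) on D(V)={5,7,8} D(Z)={1,3}: no change
So after constraint 2: D(W)={4,6,7}, size = 3

Answer: 3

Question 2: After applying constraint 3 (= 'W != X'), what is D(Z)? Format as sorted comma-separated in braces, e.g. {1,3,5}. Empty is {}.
Answer: {1,3}

Derivation:
Constraint 1 (Z + W = V) on D(Z)={1,3,6,7,8} D(W)={4,6,7,8} D(V)={3,5,6,7,8}: Z {1,3,6,7,8}->{1,3}; W {4,6,7,8}->{4,6,7}; V {3,5,6,7,8}->{5,7,8}
Constraint 2 (V != Z) on D(V)={5,7,8} D(Z)={1,3}: no change
Constraint 3 (W != X) on D(W)={4,6,7} D(X)={1,2,6}: no change
So after constraint 3: D(Z) = {1,3}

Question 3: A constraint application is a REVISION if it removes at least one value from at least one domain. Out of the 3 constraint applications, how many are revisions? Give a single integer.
Constraint 1 (Z + W = V) on D(Z)={1,3,6,7,8} D(W)={4,6,7,8} D(V)={3,5,6,7,8}: Z {1,3,6,7,8}->{1,3}; W {4,6,7,8}->{4,6,7}; V {3,5,6,7,8}->{5,7,8} => REVISION
Constraint 2 (V != Z) on D(V)={5,7,8} D(Z)={1,3}: no change => not a revision
Constraint 3 (W != X) on D(W)={4,6,7} D(X)={1,2,6}: no change => not a revision
Total revisions = 1

Answer: 1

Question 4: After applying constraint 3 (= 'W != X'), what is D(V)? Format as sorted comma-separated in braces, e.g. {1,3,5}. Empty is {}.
Constraint 1 (Z + W = V) on D(Z)={1,3,6,7,8} D(W)={4,6,7,8} D(V)={3,5,6,7,8}: Z {1,3,6,7,8}->{1,3}; W {4,6,7,8}->{4,6,7}; V {3,5,6,7,8}->{5,7,8}
Constraint 2 (V != Z) on D(V)={5,7,8} D(Z)={1,3}: no change
Constraint 3 (W != X) on D(W)={4,6,7} D(X)={1,2,6}: no change
So after constraint 3: D(V) = {5,7,8}

Answer: {5,7,8}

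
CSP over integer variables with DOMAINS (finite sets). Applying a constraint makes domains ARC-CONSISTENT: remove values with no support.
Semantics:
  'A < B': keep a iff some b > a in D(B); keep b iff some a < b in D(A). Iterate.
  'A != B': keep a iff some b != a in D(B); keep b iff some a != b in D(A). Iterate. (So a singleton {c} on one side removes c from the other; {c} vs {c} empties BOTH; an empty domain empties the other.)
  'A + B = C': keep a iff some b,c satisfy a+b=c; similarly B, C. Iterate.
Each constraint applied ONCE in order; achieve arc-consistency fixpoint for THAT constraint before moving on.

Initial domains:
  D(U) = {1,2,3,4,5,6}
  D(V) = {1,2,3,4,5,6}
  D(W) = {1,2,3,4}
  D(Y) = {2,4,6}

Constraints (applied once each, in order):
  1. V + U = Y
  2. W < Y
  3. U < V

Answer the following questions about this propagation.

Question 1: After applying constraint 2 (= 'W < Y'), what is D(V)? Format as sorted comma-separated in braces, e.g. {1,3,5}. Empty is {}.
Constraint 1 (V + U = Y) on D(V)={1,2,3,4,5,6} D(U)={1,2,3,4,5,6} D(Y)={2,4,6}: V {1,2,3,4,5,6}->{1,2,3,4,5}; U {1,2,3,4,5,6}->{1,2,3,4,5}
Constraint 2 (W < Y) on D(W)={1,2,3,4} D(Y)={2,4,6}: no change
So after constraint 2: D(V) = {1,2,3,4,5}

Answer: {1,2,3,4,5}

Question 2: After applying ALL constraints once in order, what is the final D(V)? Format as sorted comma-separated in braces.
Answer: {2,3,4,5}

Derivation:
Constraint 1 (V + U = Y) on D(V)={1,2,3,4,5,6} D(U)={1,2,3,4,5,6} D(Y)={2,4,6}: V {1,2,3,4,5,6}->{1,2,3,4,5}; U {1,2,3,4,5,6}->{1,2,3,4,5}
Constraint 2 (W < Y) on D(W)={1,2,3,4} D(Y)={2,4,6}: no change
Constraint 3 (U < V) on D(U)={1,2,3,4,5} D(V)={1,2,3,4,5}: U {1,2,3,4,5}->{1,2,3,4}; V {1,2,3,4,5}->{2,3,4,5}
So after all 3 constraints: D(V) = {2,3,4,5}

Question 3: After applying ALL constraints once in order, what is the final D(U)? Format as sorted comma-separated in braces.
Constraint 1 (V + U = Y) on D(V)={1,2,3,4,5,6} D(U)={1,2,3,4,5,6} D(Y)={2,4,6}: V {1,2,3,4,5,6}->{1,2,3,4,5}; U {1,2,3,4,5,6}->{1,2,3,4,5}
Constraint 2 (W < Y) on D(W)={1,2,3,4} D(Y)={2,4,6}: no change
Constraint 3 (U < V) on D(U)={1,2,3,4,5} D(V)={1,2,3,4,5}: U {1,2,3,4,5}->{1,2,3,4}; V {1,2,3,4,5}->{2,3,4,5}
So after all 3 constraints: D(U) = {1,2,3,4}

Answer: {1,2,3,4}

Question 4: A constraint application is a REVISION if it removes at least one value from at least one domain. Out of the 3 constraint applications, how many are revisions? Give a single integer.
Constraint 1 (V + U = Y) on D(V)={1,2,3,4,5,6} D(U)={1,2,3,4,5,6} D(Y)={2,4,6}: V {1,2,3,4,5,6}->{1,2,3,4,5}; U {1,2,3,4,5,6}->{1,2,3,4,5} => REVISION
Constraint 2 (W < Y) on D(W)={1,2,3,4} D(Y)={2,4,6}: no change => not a revision
Constraint 3 (U < V) on D(U)={1,2,3,4,5} D(V)={1,2,3,4,5}: U {1,2,3,4,5}->{1,2,3,4}; V {1,2,3,4,5}->{2,3,4,5} => REVISION
Total revisions = 2

Answer: 2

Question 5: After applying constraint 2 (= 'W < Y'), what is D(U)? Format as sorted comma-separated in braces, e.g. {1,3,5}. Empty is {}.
Constraint 1 (V + U = Y) on D(V)={1,2,3,4,5,6} D(U)={1,2,3,4,5,6} D(Y)={2,4,6}: V {1,2,3,4,5,6}->{1,2,3,4,5}; U {1,2,3,4,5,6}->{1,2,3,4,5}
Constraint 2 (W < Y) on D(W)={1,2,3,4} D(Y)={2,4,6}: no change
So after constraint 2: D(U) = {1,2,3,4,5}

Answer: {1,2,3,4,5}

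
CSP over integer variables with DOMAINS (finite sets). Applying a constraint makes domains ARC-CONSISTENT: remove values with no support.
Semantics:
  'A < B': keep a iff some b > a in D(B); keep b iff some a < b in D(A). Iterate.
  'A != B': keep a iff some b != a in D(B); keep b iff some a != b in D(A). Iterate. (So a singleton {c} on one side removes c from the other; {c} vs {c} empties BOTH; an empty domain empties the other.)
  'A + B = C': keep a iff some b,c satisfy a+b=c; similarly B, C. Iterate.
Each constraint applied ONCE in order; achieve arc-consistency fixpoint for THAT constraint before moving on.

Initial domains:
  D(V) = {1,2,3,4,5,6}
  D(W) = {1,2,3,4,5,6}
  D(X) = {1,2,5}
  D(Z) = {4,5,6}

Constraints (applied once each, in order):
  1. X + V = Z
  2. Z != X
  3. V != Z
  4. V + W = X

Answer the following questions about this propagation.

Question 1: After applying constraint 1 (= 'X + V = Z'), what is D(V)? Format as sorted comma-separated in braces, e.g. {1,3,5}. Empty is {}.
Constraint 1 (X + V = Z) on D(X)={1,2,5} D(V)={1,2,3,4,5,6} D(Z)={4,5,6}: V {1,2,3,4,5,6}->{1,2,3,4,5}
So after constraint 1: D(V) = {1,2,3,4,5}

Answer: {1,2,3,4,5}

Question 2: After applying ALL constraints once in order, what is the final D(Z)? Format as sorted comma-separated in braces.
Constraint 1 (X + V = Z) on D(X)={1,2,5} D(V)={1,2,3,4,5,6} D(Z)={4,5,6}: V {1,2,3,4,5,6}->{1,2,3,4,5}
Constraint 2 (Z != X) on D(Z)={4,5,6} D(X)={1,2,5}: no change
Constraint 3 (V != Z) on D(V)={1,2,3,4,5} D(Z)={4,5,6}: no change
Constraint 4 (V + W = X) on D(V)={1,2,3,4,5} D(W)={1,2,3,4,5,6} D(X)={1,2,5}: V {1,2,3,4,5}->{1,2,3,4}; W {1,2,3,4,5,6}->{1,2,3,4}; X {1,2,5}->{2,5}
So after all 4 constraints: D(Z) = {4,5,6}

Answer: {4,5,6}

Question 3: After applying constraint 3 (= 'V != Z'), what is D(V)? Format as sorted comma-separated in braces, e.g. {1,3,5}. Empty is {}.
Answer: {1,2,3,4,5}

Derivation:
Constraint 1 (X + V = Z) on D(X)={1,2,5} D(V)={1,2,3,4,5,6} D(Z)={4,5,6}: V {1,2,3,4,5,6}->{1,2,3,4,5}
Constraint 2 (Z != X) on D(Z)={4,5,6} D(X)={1,2,5}: no change
Constraint 3 (V != Z) on D(V)={1,2,3,4,5} D(Z)={4,5,6}: no change
So after constraint 3: D(V) = {1,2,3,4,5}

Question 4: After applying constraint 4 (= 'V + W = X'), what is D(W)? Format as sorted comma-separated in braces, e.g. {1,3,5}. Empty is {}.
Constraint 1 (X + V = Z) on D(X)={1,2,5} D(V)={1,2,3,4,5,6} D(Z)={4,5,6}: V {1,2,3,4,5,6}->{1,2,3,4,5}
Constraint 2 (Z != X) on D(Z)={4,5,6} D(X)={1,2,5}: no change
Constraint 3 (V != Z) on D(V)={1,2,3,4,5} D(Z)={4,5,6}: no change
Constraint 4 (V + W = X) on D(V)={1,2,3,4,5} D(W)={1,2,3,4,5,6} D(X)={1,2,5}: V {1,2,3,4,5}->{1,2,3,4}; W {1,2,3,4,5,6}->{1,2,3,4}; X {1,2,5}->{2,5}
So after constraint 4: D(W) = {1,2,3,4}

Answer: {1,2,3,4}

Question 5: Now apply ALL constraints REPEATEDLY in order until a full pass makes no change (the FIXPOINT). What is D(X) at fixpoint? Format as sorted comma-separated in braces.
Answer: {2,5}

Derivation:
pass 0 (initial): D(X)={1,2,5}
pass 1: V {1,2,3,4,5,6}->{1,2,3,4}; W {1,2,3,4,5,6}->{1,2,3,4}; X {1,2,5}->{2,5}
pass 2: no change
Fixpoint after 2 passes: D(X) = {2,5}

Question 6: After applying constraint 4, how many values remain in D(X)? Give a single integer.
Constraint 1 (X + V = Z) on D(X)={1,2,5} D(V)={1,2,3,4,5,6} D(Z)={4,5,6}: V {1,2,3,4,5,6}->{1,2,3,4,5}
Constraint 2 (Z != X) on D(Z)={4,5,6} D(X)={1,2,5}: no change
Constraint 3 (V != Z) on D(V)={1,2,3,4,5} D(Z)={4,5,6}: no change
Constraint 4 (V + W = X) on D(V)={1,2,3,4,5} D(W)={1,2,3,4,5,6} D(X)={1,2,5}: V {1,2,3,4,5}->{1,2,3,4}; W {1,2,3,4,5,6}->{1,2,3,4}; X {1,2,5}->{2,5}
So after constraint 4: D(X)={2,5}, size = 2

Answer: 2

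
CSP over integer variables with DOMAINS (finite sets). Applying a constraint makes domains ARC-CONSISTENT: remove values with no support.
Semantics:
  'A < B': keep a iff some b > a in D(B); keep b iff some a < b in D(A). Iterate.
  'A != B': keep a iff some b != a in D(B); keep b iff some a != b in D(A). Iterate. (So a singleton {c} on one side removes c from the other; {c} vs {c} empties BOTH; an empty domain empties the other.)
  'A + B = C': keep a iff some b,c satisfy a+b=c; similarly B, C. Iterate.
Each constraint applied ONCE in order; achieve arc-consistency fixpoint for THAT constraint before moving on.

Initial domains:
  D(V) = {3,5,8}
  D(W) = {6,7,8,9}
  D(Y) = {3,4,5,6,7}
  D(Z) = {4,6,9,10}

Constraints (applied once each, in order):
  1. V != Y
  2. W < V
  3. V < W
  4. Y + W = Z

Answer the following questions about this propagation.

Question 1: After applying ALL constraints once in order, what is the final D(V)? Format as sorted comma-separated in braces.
Answer: {}

Derivation:
Constraint 1 (V != Y) on D(V)={3,5,8} D(Y)={3,4,5,6,7}: no change
Constraint 2 (W < V) on D(W)={6,7,8,9} D(V)={3,5,8}: W {6,7,8,9}->{6,7}; V {3,5,8}->{8}
Constraint 3 (V < W) on D(V)={8} D(W)={6,7}: V {8}->{}; W {6,7}->{}
Constraint 4 (Y + W = Z) on D(Y)={3,4,5,6,7} D(W)={} D(Z)={4,6,9,10}: Y {3,4,5,6,7}->{}; Z {4,6,9,10}->{}
So after all 4 constraints: D(V) = {}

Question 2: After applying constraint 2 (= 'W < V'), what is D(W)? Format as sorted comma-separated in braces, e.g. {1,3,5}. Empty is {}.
Constraint 1 (V != Y) on D(V)={3,5,8} D(Y)={3,4,5,6,7}: no change
Constraint 2 (W < V) on D(W)={6,7,8,9} D(V)={3,5,8}: W {6,7,8,9}->{6,7}; V {3,5,8}->{8}
So after constraint 2: D(W) = {6,7}

Answer: {6,7}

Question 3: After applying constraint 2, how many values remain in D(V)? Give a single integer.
Constraint 1 (V != Y) on D(V)={3,5,8} D(Y)={3,4,5,6,7}: no change
Constraint 2 (W < V) on D(W)={6,7,8,9} D(V)={3,5,8}: W {6,7,8,9}->{6,7}; V {3,5,8}->{8}
So after constraint 2: D(V)={8}, size = 1

Answer: 1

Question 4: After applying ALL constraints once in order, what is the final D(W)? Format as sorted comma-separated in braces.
Constraint 1 (V != Y) on D(V)={3,5,8} D(Y)={3,4,5,6,7}: no change
Constraint 2 (W < V) on D(W)={6,7,8,9} D(V)={3,5,8}: W {6,7,8,9}->{6,7}; V {3,5,8}->{8}
Constraint 3 (V < W) on D(V)={8} D(W)={6,7}: V {8}->{}; W {6,7}->{}
Constraint 4 (Y + W = Z) on D(Y)={3,4,5,6,7} D(W)={} D(Z)={4,6,9,10}: Y {3,4,5,6,7}->{}; Z {4,6,9,10}->{}
So after all 4 constraints: D(W) = {}

Answer: {}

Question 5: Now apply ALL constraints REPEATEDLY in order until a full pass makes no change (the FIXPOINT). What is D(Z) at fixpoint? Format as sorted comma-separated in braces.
pass 0 (initial): D(Z)={4,6,9,10}
pass 1: V {3,5,8}->{}; W {6,7,8,9}->{}; Y {3,4,5,6,7}->{}; Z {4,6,9,10}->{}
pass 2: no change
Fixpoint after 2 passes: D(Z) = {}

Answer: {}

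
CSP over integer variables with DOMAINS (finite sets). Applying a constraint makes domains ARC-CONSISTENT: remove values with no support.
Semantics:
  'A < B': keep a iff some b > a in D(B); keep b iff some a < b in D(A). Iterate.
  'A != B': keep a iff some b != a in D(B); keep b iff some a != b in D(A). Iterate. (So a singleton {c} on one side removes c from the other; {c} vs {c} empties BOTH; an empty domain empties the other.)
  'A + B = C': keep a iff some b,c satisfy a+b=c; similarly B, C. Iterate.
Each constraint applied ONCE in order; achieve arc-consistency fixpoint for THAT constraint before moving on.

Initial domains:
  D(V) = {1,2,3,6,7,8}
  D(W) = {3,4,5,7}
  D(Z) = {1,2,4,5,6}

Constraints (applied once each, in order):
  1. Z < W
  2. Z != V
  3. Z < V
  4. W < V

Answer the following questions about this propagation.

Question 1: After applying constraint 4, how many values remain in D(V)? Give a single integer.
Constraint 1 (Z < W) on D(Z)={1,2,4,5,6} D(W)={3,4,5,7}: no change
Constraint 2 (Z != V) on D(Z)={1,2,4,5,6} D(V)={1,2,3,6,7,8}: no change
Constraint 3 (Z < V) on D(Z)={1,2,4,5,6} D(V)={1,2,3,6,7,8}: V {1,2,3,6,7,8}->{2,3,6,7,8}
Constraint 4 (W < V) on D(W)={3,4,5,7} D(V)={2,3,6,7,8}: V {2,3,6,7,8}->{6,7,8}
So after constraint 4: D(V)={6,7,8}, size = 3

Answer: 3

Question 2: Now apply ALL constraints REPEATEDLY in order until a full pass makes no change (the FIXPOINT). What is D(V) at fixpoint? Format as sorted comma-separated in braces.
pass 0 (initial): D(V)={1,2,3,6,7,8}
pass 1: V {1,2,3,6,7,8}->{6,7,8}
pass 2: no change
Fixpoint after 2 passes: D(V) = {6,7,8}

Answer: {6,7,8}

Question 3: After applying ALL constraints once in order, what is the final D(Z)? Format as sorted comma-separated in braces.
Constraint 1 (Z < W) on D(Z)={1,2,4,5,6} D(W)={3,4,5,7}: no change
Constraint 2 (Z != V) on D(Z)={1,2,4,5,6} D(V)={1,2,3,6,7,8}: no change
Constraint 3 (Z < V) on D(Z)={1,2,4,5,6} D(V)={1,2,3,6,7,8}: V {1,2,3,6,7,8}->{2,3,6,7,8}
Constraint 4 (W < V) on D(W)={3,4,5,7} D(V)={2,3,6,7,8}: V {2,3,6,7,8}->{6,7,8}
So after all 4 constraints: D(Z) = {1,2,4,5,6}

Answer: {1,2,4,5,6}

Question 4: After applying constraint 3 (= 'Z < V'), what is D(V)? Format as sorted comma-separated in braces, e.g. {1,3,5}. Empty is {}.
Constraint 1 (Z < W) on D(Z)={1,2,4,5,6} D(W)={3,4,5,7}: no change
Constraint 2 (Z != V) on D(Z)={1,2,4,5,6} D(V)={1,2,3,6,7,8}: no change
Constraint 3 (Z < V) on D(Z)={1,2,4,5,6} D(V)={1,2,3,6,7,8}: V {1,2,3,6,7,8}->{2,3,6,7,8}
So after constraint 3: D(V) = {2,3,6,7,8}

Answer: {2,3,6,7,8}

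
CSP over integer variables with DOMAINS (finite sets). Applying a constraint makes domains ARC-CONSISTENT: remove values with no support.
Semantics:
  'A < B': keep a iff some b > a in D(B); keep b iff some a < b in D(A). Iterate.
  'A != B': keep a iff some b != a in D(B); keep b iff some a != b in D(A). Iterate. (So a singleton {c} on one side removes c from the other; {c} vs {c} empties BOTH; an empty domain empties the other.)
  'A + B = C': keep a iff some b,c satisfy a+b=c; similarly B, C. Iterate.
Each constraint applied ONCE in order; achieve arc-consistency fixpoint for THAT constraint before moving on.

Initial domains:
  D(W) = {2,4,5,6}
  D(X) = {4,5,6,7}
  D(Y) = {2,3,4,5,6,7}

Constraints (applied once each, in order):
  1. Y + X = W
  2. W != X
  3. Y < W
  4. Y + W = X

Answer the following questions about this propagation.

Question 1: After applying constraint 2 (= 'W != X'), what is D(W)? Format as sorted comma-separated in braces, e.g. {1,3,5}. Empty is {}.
Constraint 1 (Y + X = W) on D(Y)={2,3,4,5,6,7} D(X)={4,5,6,7} D(W)={2,4,5,6}: Y {2,3,4,5,6,7}->{2}; X {4,5,6,7}->{4}; W {2,4,5,6}->{6}
Constraint 2 (W != X) on D(W)={6} D(X)={4}: no change
So after constraint 2: D(W) = {6}

Answer: {6}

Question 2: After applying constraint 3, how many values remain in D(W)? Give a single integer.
Constraint 1 (Y + X = W) on D(Y)={2,3,4,5,6,7} D(X)={4,5,6,7} D(W)={2,4,5,6}: Y {2,3,4,5,6,7}->{2}; X {4,5,6,7}->{4}; W {2,4,5,6}->{6}
Constraint 2 (W != X) on D(W)={6} D(X)={4}: no change
Constraint 3 (Y < W) on D(Y)={2} D(W)={6}: no change
So after constraint 3: D(W)={6}, size = 1

Answer: 1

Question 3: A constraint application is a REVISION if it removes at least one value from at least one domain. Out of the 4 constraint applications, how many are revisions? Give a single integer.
Constraint 1 (Y + X = W) on D(Y)={2,3,4,5,6,7} D(X)={4,5,6,7} D(W)={2,4,5,6}: Y {2,3,4,5,6,7}->{2}; X {4,5,6,7}->{4}; W {2,4,5,6}->{6} => REVISION
Constraint 2 (W != X) on D(W)={6} D(X)={4}: no change => not a revision
Constraint 3 (Y < W) on D(Y)={2} D(W)={6}: no change => not a revision
Constraint 4 (Y + W = X) on D(Y)={2} D(W)={6} D(X)={4}: Y {2}->{}; W {6}->{}; X {4}->{} => REVISION
Total revisions = 2

Answer: 2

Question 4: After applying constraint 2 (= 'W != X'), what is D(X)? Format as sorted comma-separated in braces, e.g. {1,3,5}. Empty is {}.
Constraint 1 (Y + X = W) on D(Y)={2,3,4,5,6,7} D(X)={4,5,6,7} D(W)={2,4,5,6}: Y {2,3,4,5,6,7}->{2}; X {4,5,6,7}->{4}; W {2,4,5,6}->{6}
Constraint 2 (W != X) on D(W)={6} D(X)={4}: no change
So after constraint 2: D(X) = {4}

Answer: {4}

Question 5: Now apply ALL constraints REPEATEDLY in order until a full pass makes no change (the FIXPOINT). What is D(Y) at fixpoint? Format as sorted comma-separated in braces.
pass 0 (initial): D(Y)={2,3,4,5,6,7}
pass 1: W {2,4,5,6}->{}; X {4,5,6,7}->{}; Y {2,3,4,5,6,7}->{}
pass 2: no change
Fixpoint after 2 passes: D(Y) = {}

Answer: {}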